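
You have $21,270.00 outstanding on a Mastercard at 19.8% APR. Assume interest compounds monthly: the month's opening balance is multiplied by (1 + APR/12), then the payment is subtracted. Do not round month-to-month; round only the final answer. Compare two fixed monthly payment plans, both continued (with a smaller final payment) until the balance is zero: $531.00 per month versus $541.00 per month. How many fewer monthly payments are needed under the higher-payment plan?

Monthly rate r = 19.8%/12 = 1.65% = 0.0165.
At $531.00/mo: n = ⌈−ln(1 − rB₀/P)/ln(1+r)⌉ = 67 payments (last $47.13); total interest = total paid − $21,270.00 = $13,823.13.
At $541.00/mo: 64 payments (last $500.83); total interest $13,313.83.
Payments saved = 67 − 64 = 3.

3 fewer payments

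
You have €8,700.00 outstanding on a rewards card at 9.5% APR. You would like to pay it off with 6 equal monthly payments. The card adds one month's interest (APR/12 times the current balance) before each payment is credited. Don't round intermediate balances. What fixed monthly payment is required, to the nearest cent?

€1,490.44

Monthly rate r = 9.5%/12 = 0.791667% = 0.00791667.
Level-payment amortization: P = B₀·r / (1 − (1+r)^(−n)) = 8700.00·0.00791667 / (1 − 1.00792^(−6)).
Denominator 1 − (1+r)^(−6) = 0.0462111523.
P = 68.875 / 0.0462111523 ≈ 1490.44.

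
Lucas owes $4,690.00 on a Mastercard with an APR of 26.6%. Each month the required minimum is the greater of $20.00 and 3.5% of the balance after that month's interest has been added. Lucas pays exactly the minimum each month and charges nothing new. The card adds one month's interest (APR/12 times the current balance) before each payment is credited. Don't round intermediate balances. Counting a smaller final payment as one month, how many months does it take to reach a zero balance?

Monthly rate r = 26.6%/12 = 2.21667% = 0.0221667.
While 3.5% of the post-interest balance exceeds $20.00, each month B ← (B·(1+r))·(1 − 0.035), i.e. B shrinks by the factor (1+r)·0.965 = 0.98639.
This holds for months 1–156. Entering month 157 the balance is $553.12; 3.5% of the post-interest balance is now below $20.00, so the flat $20.00 minimum applies from here.
From month 157 a fixed $20.00 at rate r clears $553.12 in 44 more payments. Total: 156 + 44 = 200 months.

200 months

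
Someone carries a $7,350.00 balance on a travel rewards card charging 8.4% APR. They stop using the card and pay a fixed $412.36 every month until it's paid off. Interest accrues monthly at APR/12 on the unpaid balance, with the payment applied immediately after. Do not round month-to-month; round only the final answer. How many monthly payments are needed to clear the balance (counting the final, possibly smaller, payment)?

Monthly rate r = 8.4%/12 = 0.7% = 0.007.
Recurrence: B ← B·(1+r) − $412.36.
Month 1: interest $51.45; balance after payment $6,989.09.
Month 2: interest $48.92; balance after payment $6,625.65.
Closed form: n = −ln(1 − rB₀/P)/ln(1+r) = −ln(0.87523)/ln(1.007) ≈ 19.105, so the balance reaches zero during payment 20.

20 months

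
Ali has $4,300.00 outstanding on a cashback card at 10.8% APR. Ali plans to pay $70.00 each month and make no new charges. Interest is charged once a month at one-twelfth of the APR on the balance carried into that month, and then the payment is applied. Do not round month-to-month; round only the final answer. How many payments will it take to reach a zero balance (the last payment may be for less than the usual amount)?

Monthly rate r = 10.8%/12 = 0.9% = 0.009.
Recurrence: B ← B·(1+r) − $70.00.
Month 1: interest $38.70; balance after payment $4,268.70.
Month 2: interest $38.42; balance after payment $4,237.12.
Closed form: n = −ln(1 − rB₀/P)/ln(1+r) = −ln(0.44714)/ln(1.009) ≈ 89.833, so the balance reaches zero during payment 90.

90 months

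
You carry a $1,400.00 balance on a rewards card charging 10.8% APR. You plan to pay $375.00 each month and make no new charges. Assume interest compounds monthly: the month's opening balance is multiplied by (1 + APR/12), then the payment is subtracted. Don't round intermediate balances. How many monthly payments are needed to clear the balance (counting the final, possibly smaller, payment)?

Monthly rate r = 10.8%/12 = 0.9% = 0.009.
Recurrence: B ← B·(1+r) − $375.00.
Month 1: interest $12.60; balance after payment $1,037.60.
Month 2: interest $9.34; balance after payment $671.94.
Month 3: interest $6.05; balance after payment $302.99.
Month 4: interest $2.73; balance after payment $0.00.

4 months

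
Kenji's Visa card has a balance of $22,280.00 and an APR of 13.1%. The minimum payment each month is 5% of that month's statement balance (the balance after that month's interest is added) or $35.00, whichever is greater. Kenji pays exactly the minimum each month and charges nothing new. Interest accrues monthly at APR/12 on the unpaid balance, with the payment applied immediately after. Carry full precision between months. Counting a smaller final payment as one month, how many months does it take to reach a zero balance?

109 months

Monthly rate r = 13.1%/12 = 1.09167% = 0.0109167.
While 5% of the post-interest balance exceeds $35.00, each month B ← (B·(1+r))·(1 − 0.05), i.e. B shrinks by the factor (1+r)·0.95 = 0.96037.
This holds for months 1–86. Entering month 87 the balance is $688.12; 5% of the post-interest balance is now below $35.00, so the flat $35.00 minimum applies from here.
From month 87 a fixed $35.00 at rate r clears $688.12 in 23 more payments. Total: 86 + 23 = 109 months.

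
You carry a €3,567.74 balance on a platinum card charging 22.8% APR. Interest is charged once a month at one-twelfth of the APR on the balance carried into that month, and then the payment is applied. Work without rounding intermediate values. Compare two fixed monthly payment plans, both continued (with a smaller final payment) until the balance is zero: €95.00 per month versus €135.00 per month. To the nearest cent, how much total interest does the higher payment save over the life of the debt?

€1,308.07

Monthly rate r = 22.8%/12 = 1.9% = 0.019.
At €95.00/mo: n = ⌈−ln(1 − rB₀/P)/ln(1+r)⌉ = 67 payments (last €40.34); total interest = total paid − €3,567.74 = €2,742.60.
At €135.00/mo: 38 payments (last €7.27); total interest €1,434.53.
Interest saved = €2,742.60 − €1,434.53 = €1,308.07.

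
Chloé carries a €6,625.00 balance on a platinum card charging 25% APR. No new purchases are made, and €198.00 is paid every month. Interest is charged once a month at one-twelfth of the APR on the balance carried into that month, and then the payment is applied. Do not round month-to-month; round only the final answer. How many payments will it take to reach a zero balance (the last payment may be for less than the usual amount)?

58 months

Monthly rate r = 25%/12 = 2.08333% = 0.0208333.
Recurrence: B ← B·(1+r) − €198.00.
Month 1: interest €138.02; balance after payment €6,565.02.
Month 2: interest €136.77; balance after payment €6,503.79.
Closed form: n = −ln(1 − rB₀/P)/ln(1+r) = −ln(0.30293)/ln(1.02083) ≈ 57.920, so the balance reaches zero during payment 58.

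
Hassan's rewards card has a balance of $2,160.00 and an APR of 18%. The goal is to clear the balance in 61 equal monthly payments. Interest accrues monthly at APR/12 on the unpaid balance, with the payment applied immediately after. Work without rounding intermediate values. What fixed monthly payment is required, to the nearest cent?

Monthly rate r = 18%/12 = 1.5% = 0.015.
Level-payment amortization: P = B₀·r / (1 − (1+r)^(−n)) = 2160.00·0.015 / (1 − 1.015^(−61)).
Denominator 1 − (1+r)^(−61) = 0.596752742.
P = 32.4 / 0.596752742 ≈ 54.29.

$54.29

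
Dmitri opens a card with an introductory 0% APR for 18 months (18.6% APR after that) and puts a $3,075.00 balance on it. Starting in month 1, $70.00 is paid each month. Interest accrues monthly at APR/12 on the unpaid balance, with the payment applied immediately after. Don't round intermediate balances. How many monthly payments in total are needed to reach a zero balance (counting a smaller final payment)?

Promo months 1–18 at r₀ = 0%/12 = 0; months 19+ at r₁ = 18.6%/12 = 0.0155.
After month 18 (no interest yet): B = $3,075.00 − 18·$70.00 = $1,815.00.
Then at r₁ with $70.00/mo: n₂ = −ln(1 − r₁·B/P)/ln(1+r₁) ≈ 33.42 → 34 more payments.

52 months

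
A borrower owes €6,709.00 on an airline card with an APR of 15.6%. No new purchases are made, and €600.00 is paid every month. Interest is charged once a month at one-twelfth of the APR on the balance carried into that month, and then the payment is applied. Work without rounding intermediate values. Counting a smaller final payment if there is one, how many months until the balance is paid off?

13 months

Monthly rate r = 15.6%/12 = 1.3% = 0.013.
Recurrence: B ← B·(1+r) − €600.00.
Month 1: interest €87.22; balance after payment €6,196.22.
Month 2: interest €80.55; balance after payment €5,676.77.
Closed form: n = −ln(1 − rB₀/P)/ln(1+r) = −ln(0.85464)/ln(1.013) ≈ 12.161, so the balance reaches zero during payment 13.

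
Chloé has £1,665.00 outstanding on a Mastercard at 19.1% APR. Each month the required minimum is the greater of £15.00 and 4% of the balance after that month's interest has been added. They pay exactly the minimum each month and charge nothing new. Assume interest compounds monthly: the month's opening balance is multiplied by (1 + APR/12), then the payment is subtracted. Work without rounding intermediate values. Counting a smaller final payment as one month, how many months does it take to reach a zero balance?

92 months

Monthly rate r = 19.1%/12 = 1.59167% = 0.0159167.
While 4% of the post-interest balance exceeds £15.00, each month B ← (B·(1+r))·(1 − 0.04), i.e. B shrinks by the factor (1+r)·0.96 = 0.97528.
This holds for months 1–61. Entering month 62 the balance is £361.66; 4% of the post-interest balance is now below £15.00, so the flat £15.00 minimum applies from here.
From month 62 a fixed £15.00 at rate r clears £361.66 in 31 more payments. Total: 61 + 31 = 92 months.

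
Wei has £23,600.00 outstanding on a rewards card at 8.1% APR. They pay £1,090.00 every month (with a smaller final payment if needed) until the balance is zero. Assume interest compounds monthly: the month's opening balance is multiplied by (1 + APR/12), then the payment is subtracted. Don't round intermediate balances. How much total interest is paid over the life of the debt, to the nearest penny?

Monthly rate r = 8.1%/12 = 0.675% = 0.00675.
Payoff takes n = ⌈−ln(1 − rB₀/P)/ln(1+r)⌉ = ⌈23.486⌉ = 24 payments; the last is £530.35.
Total paid = 23·£1,090.00 + £530.35 = £25,600.35.
Total interest = total paid − principal = £25,600.35 − £23,600.00 = £2,000.35.

£2,000.35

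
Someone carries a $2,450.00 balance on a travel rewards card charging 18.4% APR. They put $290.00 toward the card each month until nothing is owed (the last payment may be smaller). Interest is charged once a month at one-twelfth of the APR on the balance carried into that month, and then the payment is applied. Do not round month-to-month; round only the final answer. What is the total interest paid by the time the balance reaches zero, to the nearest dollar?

Monthly rate r = 18.4%/12 = 1.53333% = 0.0153333.
Payoff takes n = ⌈−ln(1 − rB₀/P)/ln(1+r)⌉ = ⌈9.117⌉ = 10 payments; the last is $34.17.
Total paid = 9·$290.00 + $34.17 = $2,644.17.
Total interest = total paid − principal = $2,644.17 − $2,450.00 = $194.17.

$194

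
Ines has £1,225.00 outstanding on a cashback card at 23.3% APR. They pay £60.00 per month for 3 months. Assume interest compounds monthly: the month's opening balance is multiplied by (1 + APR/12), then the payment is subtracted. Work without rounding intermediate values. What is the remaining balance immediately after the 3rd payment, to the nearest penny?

£1,114.23

Monthly rate r = 23.3%/12 = 1.94167% = 0.0194167.
Each month: B ← B·(1+r) − £60.00.
Month 1: interest £23.79; balance after payment £1,188.79.
Month 2: interest £23.08; balance after payment £1,151.87.
Month 3: interest £22.37; balance after payment £1,114.23.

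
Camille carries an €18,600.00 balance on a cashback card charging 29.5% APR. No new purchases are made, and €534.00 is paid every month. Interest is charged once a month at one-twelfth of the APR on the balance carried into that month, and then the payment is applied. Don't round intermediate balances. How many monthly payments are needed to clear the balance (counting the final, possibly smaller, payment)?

80 months

Monthly rate r = 29.5%/12 = 2.45833% = 0.0245833.
Recurrence: B ← B·(1+r) − €534.00.
Month 1: interest €457.25; balance after payment €18,523.25.
Month 2: interest €455.36; balance after payment €18,444.61.
Closed form: n = −ln(1 − rB₀/P)/ln(1+r) = −ln(0.14373)/ln(1.02458) ≈ 79.875, so the balance reaches zero during payment 80.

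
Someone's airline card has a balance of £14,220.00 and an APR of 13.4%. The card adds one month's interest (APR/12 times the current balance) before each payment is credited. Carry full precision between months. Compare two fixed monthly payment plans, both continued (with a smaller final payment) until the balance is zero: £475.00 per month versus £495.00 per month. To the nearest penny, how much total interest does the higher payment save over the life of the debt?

Monthly rate r = 13.4%/12 = 1.11667% = 0.0111667.
At £475.00/mo: n = ⌈−ln(1 − rB₀/P)/ln(1+r)⌉ = 37 payments (last £305.85); total interest = total paid − £14,220.00 = £3,185.85.
At £495.00/mo: 35 payments (last £413.12); total interest £3,023.12.
Interest saved = £3,185.85 − £3,023.12 = £162.73.

£162.73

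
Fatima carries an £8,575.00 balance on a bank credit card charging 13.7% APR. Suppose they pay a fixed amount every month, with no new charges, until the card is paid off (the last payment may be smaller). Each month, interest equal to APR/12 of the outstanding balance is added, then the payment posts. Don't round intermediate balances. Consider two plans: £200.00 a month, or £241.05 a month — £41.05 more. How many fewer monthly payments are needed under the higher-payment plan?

14 fewer payments

Monthly rate r = 13.7%/12 = 1.14167% = 0.0114167.
At £200.00/mo: n = ⌈−ln(1 − rB₀/P)/ln(1+r)⌉ = 60 payments (last £45.60); total interest = total paid − £8,575.00 = £3,270.60.
At £241.05/mo: 46 payments (last £217.92); total interest £2,490.17.
Payments saved = 60 − 46 = 14.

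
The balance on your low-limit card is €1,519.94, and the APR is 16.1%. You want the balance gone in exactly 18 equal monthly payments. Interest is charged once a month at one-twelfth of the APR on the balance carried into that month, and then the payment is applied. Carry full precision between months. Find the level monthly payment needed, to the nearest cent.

Monthly rate r = 16.1%/12 = 1.34167% = 0.0134167.
Level-payment amortization: P = B₀·r / (1 − (1+r)^(−n)) = 1519.94·0.0134167 / (1 − 1.01342^(−18)).
Denominator 1 − (1+r)^(−18) = 0.213288975.
P = 20.3925 / 0.213288975 ≈ 95.61.

€95.61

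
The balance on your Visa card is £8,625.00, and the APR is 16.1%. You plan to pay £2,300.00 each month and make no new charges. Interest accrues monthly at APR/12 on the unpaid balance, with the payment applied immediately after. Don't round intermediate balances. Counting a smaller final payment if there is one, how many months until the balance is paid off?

Monthly rate r = 16.1%/12 = 1.34167% = 0.0134167.
Recurrence: B ← B·(1+r) − £2,300.00.
Month 1: interest £115.72; balance after payment £6,440.72.
Month 2: interest £86.41; balance after payment £4,227.13.
Month 3: interest £56.71; balance after payment £1,983.85.
Month 4: interest £26.62; balance after payment £0.00.

4 months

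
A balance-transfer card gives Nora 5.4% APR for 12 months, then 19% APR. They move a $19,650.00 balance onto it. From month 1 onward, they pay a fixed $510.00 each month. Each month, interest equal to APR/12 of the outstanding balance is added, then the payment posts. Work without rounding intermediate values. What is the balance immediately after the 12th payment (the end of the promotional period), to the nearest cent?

$14,463.99

Promo months 1–12 at r₀ = 5.4%/12 = 0.0045; months 13+ at r₁ = 19%/12 = 0.0158333.
After month 12: iterate B ← B·(1+r₀) − $510.00 for 12 months → $14,463.99.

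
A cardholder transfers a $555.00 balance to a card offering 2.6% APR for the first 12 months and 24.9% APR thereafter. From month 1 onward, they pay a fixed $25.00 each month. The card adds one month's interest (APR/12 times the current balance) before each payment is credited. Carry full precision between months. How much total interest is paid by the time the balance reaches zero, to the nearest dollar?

$49

Promo months 1–12 at r₀ = 2.6%/12 = 0.00216667; months 13+ at r₁ = 24.9%/12 = 0.02075.
After month 12: iterate B ← B·(1+r₀) − $25.00 for 12 months → $266.00.
Then at r₁ with $25.00/mo: n₂ = −ln(1 − r₁·B/P)/ln(1+r₁) ≈ 12.15 → 13 more payments.
Total paid = 24·$25.00 + $3.70 = $603.70; interest = $603.70 − $555.00 = $48.70.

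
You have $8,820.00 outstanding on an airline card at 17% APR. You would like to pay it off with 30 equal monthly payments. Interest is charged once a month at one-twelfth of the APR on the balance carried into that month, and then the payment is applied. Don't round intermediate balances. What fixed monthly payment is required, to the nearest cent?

$362.93

Monthly rate r = 17%/12 = 1.41667% = 0.0141667.
Level-payment amortization: P = B₀·r / (1 − (1+r)^(−n)) = 8820.00·0.0141667 / (1 − 1.01417^(−30)).
Denominator 1 − (1+r)^(−30) = 0.344277578.
P = 124.95 / 0.344277578 ≈ 362.93.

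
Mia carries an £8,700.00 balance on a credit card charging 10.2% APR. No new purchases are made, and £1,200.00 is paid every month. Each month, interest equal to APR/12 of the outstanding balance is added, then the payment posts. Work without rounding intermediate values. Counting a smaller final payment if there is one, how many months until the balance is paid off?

8 payments

Monthly rate r = 10.2%/12 = 0.85% = 0.0085.
Recurrence: B ← B·(1+r) − £1,200.00.
Month 1: interest £73.95; balance after payment £7,573.95.
Month 2: interest £64.38; balance after payment £6,438.33.
Closed form: n = −ln(1 − rB₀/P)/ln(1+r) = −ln(0.93837)/ln(1.0085) ≈ 7.515, so the balance reaches zero during payment 8.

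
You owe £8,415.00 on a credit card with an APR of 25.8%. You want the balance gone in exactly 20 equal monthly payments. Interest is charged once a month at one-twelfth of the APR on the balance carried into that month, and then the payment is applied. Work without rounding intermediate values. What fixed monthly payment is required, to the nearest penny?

Monthly rate r = 25.8%/12 = 2.15% = 0.0215.
Level-payment amortization: P = B₀·r / (1 − (1+r)^(−n)) = 8415.00·0.0215 / (1 − 1.0215^(−20)).
Denominator 1 − (1+r)^(−20) = 0.346519578.
P = 180.923 / 0.346519578 ≈ 522.11.

£522.11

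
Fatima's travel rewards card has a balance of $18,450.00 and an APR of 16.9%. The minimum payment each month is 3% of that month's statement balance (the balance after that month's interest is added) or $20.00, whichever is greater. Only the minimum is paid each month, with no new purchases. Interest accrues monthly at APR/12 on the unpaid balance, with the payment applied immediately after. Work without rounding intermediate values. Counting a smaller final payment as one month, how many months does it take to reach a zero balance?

Monthly rate r = 16.9%/12 = 1.40833% = 0.0140833.
While 3% of the post-interest balance exceeds $20.00, each month B ← (B·(1+r))·(1 − 0.03), i.e. B shrinks by the factor (1+r)·0.97 = 0.98366.
This holds for months 1–203. Entering month 204 the balance is $651.04; 3% of the post-interest balance is now below $20.00, so the flat $20.00 minimum applies from here.
From month 204 a fixed $20.00 at rate r clears $651.04 in 44 more payments. Total: 203 + 44 = 247 months.

247 months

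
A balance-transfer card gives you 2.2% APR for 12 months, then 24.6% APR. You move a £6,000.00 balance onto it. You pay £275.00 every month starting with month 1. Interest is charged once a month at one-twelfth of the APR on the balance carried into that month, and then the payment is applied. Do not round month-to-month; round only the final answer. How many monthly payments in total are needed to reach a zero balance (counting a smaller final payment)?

24 months

Promo months 1–12 at r₀ = 2.2%/12 = 0.00183333; months 13+ at r₁ = 24.6%/12 = 0.0205.
After month 12: iterate B ← B·(1+r₀) − £275.00 for 12 months → £2,799.86.
Then at r₁ with £275.00/mo: n₂ = −ln(1 − r₁·B/P)/ln(1+r₁) ≈ 11.54 → 12 more payments.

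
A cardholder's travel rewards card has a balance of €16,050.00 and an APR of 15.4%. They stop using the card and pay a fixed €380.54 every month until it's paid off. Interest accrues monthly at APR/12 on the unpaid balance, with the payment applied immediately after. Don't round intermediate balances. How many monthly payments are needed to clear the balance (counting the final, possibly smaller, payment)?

Monthly rate r = 15.4%/12 = 1.28333% = 0.0128333.
Recurrence: B ← B·(1+r) − €380.54.
Month 1: interest €205.97; balance after payment €15,875.43.
Month 2: interest €203.73; balance after payment €15,698.63.
Closed form: n = −ln(1 − rB₀/P)/ln(1+r) = −ln(0.45873)/ln(1.01283) ≈ 61.113, so the balance reaches zero during payment 62.

62 months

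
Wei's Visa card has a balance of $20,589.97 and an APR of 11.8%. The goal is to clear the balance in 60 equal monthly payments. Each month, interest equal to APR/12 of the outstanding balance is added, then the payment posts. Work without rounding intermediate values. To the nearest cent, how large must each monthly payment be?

$455.93

Monthly rate r = 11.8%/12 = 0.983333% = 0.00983333.
Level-payment amortization: P = B₀·r / (1 − (1+r)^(−n)) = 20589.97·0.00983333 / (1 − 1.00983^(−60)).
Denominator 1 − (1+r)^(−60) = 0.444072864.
P = 202.468 / 0.444072864 ≈ 455.93.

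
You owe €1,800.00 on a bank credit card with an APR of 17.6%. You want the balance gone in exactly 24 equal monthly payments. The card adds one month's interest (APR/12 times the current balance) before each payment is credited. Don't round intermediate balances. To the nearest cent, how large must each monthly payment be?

Monthly rate r = 17.6%/12 = 1.46667% = 0.0146667.
Level-payment amortization: P = B₀·r / (1 − (1+r)^(−n)) = 1800.00·0.0146667 / (1 − 1.01467^(−24)).
Denominator 1 − (1+r)^(−24) = 0.294919735.
P = 26.4 / 0.294919735 ≈ 89.52.

€89.52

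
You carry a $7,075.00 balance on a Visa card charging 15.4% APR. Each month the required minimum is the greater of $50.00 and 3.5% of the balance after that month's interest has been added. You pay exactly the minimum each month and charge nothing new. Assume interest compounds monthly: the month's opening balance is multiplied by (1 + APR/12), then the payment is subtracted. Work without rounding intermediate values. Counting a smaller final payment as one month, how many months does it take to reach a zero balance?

106 months

Monthly rate r = 15.4%/12 = 1.28333% = 0.0128333.
While 3.5% of the post-interest balance exceeds $50.00, each month B ← (B·(1+r))·(1 − 0.035), i.e. B shrinks by the factor (1+r)·0.965 = 0.97738.
This holds for months 1–71. Entering month 72 the balance is $1,394.32; 3.5% of the post-interest balance is now below $50.00, so the flat $50.00 minimum applies from here.
From month 72 a fixed $50.00 at rate r clears $1,394.32 in 35 more payments. Total: 71 + 35 = 106 months.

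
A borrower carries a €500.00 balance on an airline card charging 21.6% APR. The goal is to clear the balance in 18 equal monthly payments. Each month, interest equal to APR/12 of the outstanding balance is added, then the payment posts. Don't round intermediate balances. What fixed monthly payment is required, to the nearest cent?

Monthly rate r = 21.6%/12 = 1.8% = 0.018.
Level-payment amortization: P = B₀·r / (1 − (1+r)^(−n)) = 500.00·0.018 / (1 − 1.018^(−18)).
Denominator 1 − (1+r)^(−18) = 0.274662726.
P = 9 / 0.274662726 ≈ 32.77.

€32.77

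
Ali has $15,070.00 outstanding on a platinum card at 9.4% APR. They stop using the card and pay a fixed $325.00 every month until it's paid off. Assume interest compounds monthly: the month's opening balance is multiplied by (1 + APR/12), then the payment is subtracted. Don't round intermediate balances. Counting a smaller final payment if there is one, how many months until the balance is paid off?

Monthly rate r = 9.4%/12 = 0.783333% = 0.00783333.
Recurrence: B ← B·(1+r) − $325.00.
Month 1: interest $118.05; balance after payment $14,863.05.
Month 2: interest $116.43; balance after payment $14,654.48.
Closed form: n = −ln(1 − rB₀/P)/ln(1+r) = −ln(0.63677)/ln(1.00783) ≈ 57.843, so the balance reaches zero during payment 58.

58 payments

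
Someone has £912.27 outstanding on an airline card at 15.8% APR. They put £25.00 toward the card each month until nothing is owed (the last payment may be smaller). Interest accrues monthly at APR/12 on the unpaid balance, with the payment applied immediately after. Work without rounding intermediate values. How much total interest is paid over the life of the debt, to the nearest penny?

Monthly rate r = 15.8%/12 = 1.31667% = 0.0131667.
Payoff takes n = ⌈−ln(1 − rB₀/P)/ln(1+r)⌉ = ⌈50.060⌉ = 51 payments; the last is £1.50.
Total paid = 50·£25.00 + £1.50 = £1,251.50.
Total interest = total paid − principal = £1,251.50 − £912.27 = £339.23.

£339.23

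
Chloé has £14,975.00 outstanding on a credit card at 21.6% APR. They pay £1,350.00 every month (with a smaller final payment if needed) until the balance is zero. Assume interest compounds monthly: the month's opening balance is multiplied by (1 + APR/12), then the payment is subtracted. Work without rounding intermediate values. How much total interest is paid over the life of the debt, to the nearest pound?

£1,882

Monthly rate r = 21.6%/12 = 1.8% = 0.018.
Payoff takes n = ⌈−ln(1 − rB₀/P)/ln(1+r)⌉ = ⌈12.485⌉ = 13 payments; the last is £657.42.
Total paid = 12·£1,350.00 + £657.42 = £16,857.42.
Total interest = total paid − principal = £16,857.42 − £14,975.00 = £1,882.42.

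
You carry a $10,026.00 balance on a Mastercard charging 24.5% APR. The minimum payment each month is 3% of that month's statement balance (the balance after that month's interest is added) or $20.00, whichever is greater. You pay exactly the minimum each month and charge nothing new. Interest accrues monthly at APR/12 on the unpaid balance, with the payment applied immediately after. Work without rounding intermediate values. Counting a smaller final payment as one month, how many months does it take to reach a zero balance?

Monthly rate r = 24.5%/12 = 2.04167% = 0.0204167.
While 3% of the post-interest balance exceeds $20.00, each month B ← (B·(1+r))·(1 − 0.03), i.e. B shrinks by the factor (1+r)·0.97 = 0.9898.
This holds for months 1–267. Entering month 268 the balance is $649.81; 3% of the post-interest balance is now below $20.00, so the flat $20.00 minimum applies from here.
From month 268 a fixed $20.00 at rate r clears $649.81 in 54 more payments. Total: 267 + 54 = 321 months.

321 months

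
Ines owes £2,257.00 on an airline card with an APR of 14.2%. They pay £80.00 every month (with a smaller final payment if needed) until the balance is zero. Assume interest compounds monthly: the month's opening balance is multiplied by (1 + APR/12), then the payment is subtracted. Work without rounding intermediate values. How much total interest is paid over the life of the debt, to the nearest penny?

Monthly rate r = 14.2%/12 = 1.18333% = 0.0118333.
Payoff takes n = ⌈−ln(1 − rB₀/P)/ln(1+r)⌉ = ⌈34.533⌉ = 35 payments; the last is £42.73.
Total paid = 34·£80.00 + £42.73 = £2,762.73.
Total interest = total paid − principal = £2,762.73 − £2,257.00 = £505.73.

£505.73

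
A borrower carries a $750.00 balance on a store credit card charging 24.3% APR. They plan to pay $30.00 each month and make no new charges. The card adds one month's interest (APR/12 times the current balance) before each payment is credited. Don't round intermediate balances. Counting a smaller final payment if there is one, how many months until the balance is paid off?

Monthly rate r = 24.3%/12 = 2.025% = 0.02025.
Recurrence: B ← B·(1+r) − $30.00.
Month 1: interest $15.19; balance after payment $735.19.
Month 2: interest $14.89; balance after payment $720.08.
Closed form: n = −ln(1 − rB₀/P)/ln(1+r) = −ln(0.49375)/ln(1.02025) ≈ 35.202, so the balance reaches zero during payment 36.

36 payments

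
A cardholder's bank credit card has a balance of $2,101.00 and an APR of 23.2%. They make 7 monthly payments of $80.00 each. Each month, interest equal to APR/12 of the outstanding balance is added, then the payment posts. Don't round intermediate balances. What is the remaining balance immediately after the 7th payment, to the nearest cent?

Monthly rate r = 23.2%/12 = 1.93333% = 0.0193333.
Each month: B ← B·(1+r) − $80.00.
Month 1: interest $40.62; balance after payment $2,061.62.
Month 2: interest $39.86; balance after payment $2,021.48.
Month 3: interest $39.08; balance after payment $1,980.56.
Month 4: interest $38.29; balance after payment $1,938.85.
Month 5: interest $37.48; balance after payment $1,896.33.
Month 6: interest $36.66; balance after payment $1,853.00.
Month 7: interest $35.82; balance after payment $1,808.82.

$1,808.82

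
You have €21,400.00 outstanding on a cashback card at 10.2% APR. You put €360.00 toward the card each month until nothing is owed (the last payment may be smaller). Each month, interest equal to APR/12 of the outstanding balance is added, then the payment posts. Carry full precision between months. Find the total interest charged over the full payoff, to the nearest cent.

€8,532.95

Monthly rate r = 10.2%/12 = 0.85% = 0.0085.
Payoff takes n = ⌈−ln(1 − rB₀/P)/ln(1+r)⌉ = ⌈83.147⌉ = 84 payments; the last is €52.95.
Total paid = 83·€360.00 + €52.95 = €29,932.95.
Total interest = total paid − principal = €29,932.95 − €21,400.00 = €8,532.95.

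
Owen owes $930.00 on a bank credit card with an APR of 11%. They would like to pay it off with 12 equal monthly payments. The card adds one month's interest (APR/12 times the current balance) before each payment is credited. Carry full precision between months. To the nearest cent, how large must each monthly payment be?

$82.19

Monthly rate r = 11%/12 = 0.916667% = 0.00916667.
Level-payment amortization: P = B₀·r / (1 − (1+r)^(−n)) = 930.00·0.00916667 / (1 − 1.00917^(−12)).
Denominator 1 − (1+r)^(−12) = 0.103716844.
P = 8.525 / 0.103716844 ≈ 82.19.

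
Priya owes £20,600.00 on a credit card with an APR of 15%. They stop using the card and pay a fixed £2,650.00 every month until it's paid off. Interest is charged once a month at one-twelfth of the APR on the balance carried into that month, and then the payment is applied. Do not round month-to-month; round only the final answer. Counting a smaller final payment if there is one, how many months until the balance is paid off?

Monthly rate r = 15%/12 = 1.25% = 0.0125.
Recurrence: B ← B·(1+r) − £2,650.00.
Month 1: interest £257.50; balance after payment £18,207.50.
Month 2: interest £227.59; balance after payment £15,785.09.
Closed form: n = −ln(1 − rB₀/P)/ln(1+r) = −ln(0.90283)/ln(1.0125) ≈ 8.229, so the balance reaches zero during payment 9.

9 months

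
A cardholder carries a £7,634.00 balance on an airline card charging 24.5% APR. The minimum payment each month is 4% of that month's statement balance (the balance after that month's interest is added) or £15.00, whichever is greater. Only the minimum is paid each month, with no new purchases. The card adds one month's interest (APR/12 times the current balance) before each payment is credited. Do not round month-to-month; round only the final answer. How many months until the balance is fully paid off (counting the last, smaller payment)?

Monthly rate r = 24.5%/12 = 2.04167% = 0.0204167.
While 4% of the post-interest balance exceeds £15.00, each month B ← (B·(1+r))·(1 − 0.04), i.e. B shrinks by the factor (1+r)·0.96 = 0.9796.
This holds for months 1–148. Entering month 149 the balance is £361.39; 4% of the post-interest balance is now below £15.00, so the flat £15.00 minimum applies from here.
From month 149 a fixed £15.00 at rate r clears £361.39 in 34 more payments. Total: 148 + 34 = 182 months.

182 months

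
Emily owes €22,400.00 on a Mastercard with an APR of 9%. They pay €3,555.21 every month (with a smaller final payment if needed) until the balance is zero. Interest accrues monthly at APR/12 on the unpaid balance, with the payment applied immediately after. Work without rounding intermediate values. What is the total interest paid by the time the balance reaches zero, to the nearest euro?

€636

Monthly rate r = 9%/12 = 0.75% = 0.0075.
Payoff takes n = ⌈−ln(1 − rB₀/P)/ln(1+r)⌉ = ⌈6.479⌉ = 7 payments; the last is €1,704.54.
Total paid = 6·€3,555.21 + €1,704.54 = €23,035.80.
Total interest = total paid − principal = €23,035.80 − €22,400.00 = €635.80.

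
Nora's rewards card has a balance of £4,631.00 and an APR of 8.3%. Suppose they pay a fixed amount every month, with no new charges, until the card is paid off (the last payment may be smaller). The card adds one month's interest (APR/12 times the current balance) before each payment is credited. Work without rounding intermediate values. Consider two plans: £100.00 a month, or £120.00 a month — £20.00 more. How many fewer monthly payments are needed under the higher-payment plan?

Monthly rate r = 8.3%/12 = 0.691667% = 0.00691667.
At £100.00/mo: n = ⌈−ln(1 − rB₀/P)/ln(1+r)⌉ = 57 payments (last £1.74); total interest = total paid − £4,631.00 = £970.74.
At £120.00/mo: 46 payments (last £5.76); total interest £774.76.
Payments saved = 57 − 46 = 11.

11 fewer payments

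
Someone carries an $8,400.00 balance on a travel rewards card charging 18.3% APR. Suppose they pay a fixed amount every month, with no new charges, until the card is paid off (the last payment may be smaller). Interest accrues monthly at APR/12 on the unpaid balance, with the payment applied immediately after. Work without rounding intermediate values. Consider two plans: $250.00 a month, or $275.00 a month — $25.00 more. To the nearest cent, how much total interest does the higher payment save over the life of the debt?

$471.37

Monthly rate r = 18.3%/12 = 1.525% = 0.01525.
At $250.00/mo: n = ⌈−ln(1 − rB₀/P)/ln(1+r)⌉ = 48 payments (last $114.78); total interest = total paid − $8,400.00 = $3,464.78.
At $275.00/mo: 42 payments (last $118.41); total interest $2,993.41.
Interest saved = $3,464.78 − $2,993.41 = $471.37.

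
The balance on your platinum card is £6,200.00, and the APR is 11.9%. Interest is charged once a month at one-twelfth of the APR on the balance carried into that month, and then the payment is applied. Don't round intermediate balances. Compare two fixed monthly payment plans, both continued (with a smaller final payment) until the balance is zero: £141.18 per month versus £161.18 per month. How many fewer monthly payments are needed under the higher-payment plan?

Monthly rate r = 11.9%/12 = 0.991667% = 0.00991667.
At £141.18/mo: n = ⌈−ln(1 − rB₀/P)/ln(1+r)⌉ = 58 payments (last £133.70); total interest = total paid − £6,200.00 = £1,980.96.
At £161.18/mo: 49 payments (last £110.17); total interest £1,646.81.
Payments saved = 58 − 49 = 9.

9 fewer payments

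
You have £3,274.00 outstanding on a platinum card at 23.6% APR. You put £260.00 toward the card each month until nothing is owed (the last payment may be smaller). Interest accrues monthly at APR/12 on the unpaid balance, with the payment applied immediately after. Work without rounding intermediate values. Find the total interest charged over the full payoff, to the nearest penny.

£525.35

Monthly rate r = 23.6%/12 = 1.96667% = 0.0196667.
Payoff takes n = ⌈−ln(1 − rB₀/P)/ln(1+r)⌉ = ⌈14.611⌉ = 15 payments; the last is £159.35.
Total paid = 14·£260.00 + £159.35 = £3,799.35.
Total interest = total paid − principal = £3,799.35 − £3,274.00 = £525.35.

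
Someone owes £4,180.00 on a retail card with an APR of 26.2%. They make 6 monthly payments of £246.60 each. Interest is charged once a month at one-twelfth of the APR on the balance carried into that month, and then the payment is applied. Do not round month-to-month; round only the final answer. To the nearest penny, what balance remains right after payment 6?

£3,195.60

Monthly rate r = 26.2%/12 = 2.18333% = 0.0218333.
Each month: B ← B·(1+r) − £246.60.
Month 1: interest £91.26; balance after payment £4,024.66.
Month 2: interest £87.87; balance after payment £3,865.94.
Month 3: interest £84.41; balance after payment £3,703.74.
Month 4: interest £80.87; balance after payment £3,538.01.
Month 5: interest £77.25; balance after payment £3,368.65.
Month 6: interest £73.55; balance after payment £3,195.60.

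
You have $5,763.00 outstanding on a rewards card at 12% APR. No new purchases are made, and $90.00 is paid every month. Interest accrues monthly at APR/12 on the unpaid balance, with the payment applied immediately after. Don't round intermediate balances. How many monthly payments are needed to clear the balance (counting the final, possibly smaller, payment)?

Monthly rate r = 12%/12 = 1% = 0.01.
Recurrence: B ← B·(1+r) − $90.00.
Month 1: interest $57.63; balance after payment $5,730.63.
Month 2: interest $57.31; balance after payment $5,697.94.
Closed form: n = −ln(1 − rB₀/P)/ln(1+r) = −ln(0.35967)/ln(1.01) ≈ 102.768, so the balance reaches zero during payment 103.

103 months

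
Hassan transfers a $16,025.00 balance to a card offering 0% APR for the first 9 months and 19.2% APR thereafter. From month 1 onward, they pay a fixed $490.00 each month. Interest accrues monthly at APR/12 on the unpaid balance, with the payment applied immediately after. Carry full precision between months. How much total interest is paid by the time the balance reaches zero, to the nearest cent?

$3,105.25

Promo months 1–9 at r₀ = 0%/12 = 0; months 10+ at r₁ = 19.2%/12 = 0.016.
After month 9 (no interest yet): B = $16,025.00 − 9·$490.00 = $11,615.00.
Then at r₁ with $490.00/mo: n₂ = −ln(1 − r₁·B/P)/ln(1+r₁) ≈ 30.04 → 31 more payments.
Total paid = 39·$490.00 + $20.25 = $19,130.25; interest = $19,130.25 − $16,025.00 = $3,105.25.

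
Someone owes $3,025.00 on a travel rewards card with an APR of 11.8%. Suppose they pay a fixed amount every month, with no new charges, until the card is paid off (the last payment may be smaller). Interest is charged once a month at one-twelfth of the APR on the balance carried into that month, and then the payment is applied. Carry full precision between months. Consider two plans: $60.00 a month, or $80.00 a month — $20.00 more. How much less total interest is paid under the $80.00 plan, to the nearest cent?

Monthly rate r = 11.8%/12 = 0.983333% = 0.00983333.
At $60.00/mo: n = ⌈−ln(1 − rB₀/P)/ln(1+r)⌉ = 70 payments (last $58.41); total interest = total paid − $3,025.00 = $1,173.41.
At $80.00/mo: 48 payments (last $41.17); total interest $776.17.
Interest saved = $1,173.41 − $776.17 = $397.24.

$397.24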